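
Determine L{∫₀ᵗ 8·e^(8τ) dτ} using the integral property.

L{∫₀ᵗ f(τ)dτ} = F(s)/s with F(s) = 8/(s-8), so L{∫₀ᵗ 8·e^(8τ) dτ} = 8/(s(s-8))

Final answer: 8/(s(s-8))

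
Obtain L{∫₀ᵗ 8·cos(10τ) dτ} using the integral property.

L{∫₀ᵗ f(τ)dτ} = F(s)/s with F(s) = 8s/(s² + 100), so the result is (8s/(s² + 100))/s = 8/(s² + 100)

Final answer: 8/(s² + 100)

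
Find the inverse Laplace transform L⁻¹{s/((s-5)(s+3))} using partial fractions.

Using partial fractions, f(t) = (5e^(5t) + 3e^(-3t))/8

Final answer: (5e^(5t) + 3e^(-3t))/8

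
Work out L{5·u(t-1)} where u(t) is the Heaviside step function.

L{u(t-a)} = e^(-as)/s. Here a=1, so L{u(t-1)} = e^(-s)/s, and L{5·u(t-1)} = 5·e^(-s)/s

Final answer: 5·e^(-s)/s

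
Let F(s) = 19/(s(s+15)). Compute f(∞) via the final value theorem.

f(∞) = lim_{s→0} s·19/(s(s+15)) = lim_{s→0} 19/(s+15) = 19/15 = 19/15

Final answer: 19/15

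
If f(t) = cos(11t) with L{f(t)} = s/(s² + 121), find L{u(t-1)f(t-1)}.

Time shift theorem: L{u(t-a)f(t-a)} = e^(-as)F(s). Here a=1, F(s) = s/(s² + 121), so L{u(t-1)f(t-1)} = e^(-s)·s/(s² + 121)

Final answer: e^(-s)·s/(s² + 121)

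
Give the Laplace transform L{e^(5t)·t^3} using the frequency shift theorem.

L{e^(at)·t^n} = n!/(s-a)^(n+1), so L{e^(5t)·t^3} = 6/(s-5)^4

Final answer: 6/(s-5)^4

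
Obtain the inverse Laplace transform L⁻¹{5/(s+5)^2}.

L⁻¹{n!/(s-a)^(n+1)} = t^n·e^(at) with n=1, a=-5. So L⁻¹{1/(s+5)^2} = t·e^(-5t), and L⁻¹{5/(s+5)^2} = (5/1)·t·e^(-5t) = 5·t·e^(-5t)

Final answer: 5·t·e^(-5t)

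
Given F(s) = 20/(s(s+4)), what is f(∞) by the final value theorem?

f(∞) = lim_{s→0} s·20/(s(s+4)) = lim_{s→0} 20/(s+4) = 20/4 = 5

Final answer: 5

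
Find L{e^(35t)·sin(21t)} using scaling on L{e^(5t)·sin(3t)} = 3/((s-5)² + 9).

Scaling with a=7: L{e^(35t)·sin(21t)} = (1/7) · 3/((s/7-5)² + 9). Simplifying: 21/((s-35)² + 441)

Final answer: 21/((s-35)² + 441)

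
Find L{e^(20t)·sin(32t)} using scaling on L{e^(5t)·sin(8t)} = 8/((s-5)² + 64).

Scaling with a=4: L{e^(20t)·sin(32t)} = (1/4) · 8/((s/4-5)² + 64). Simplifying: 32/((s-20)² + 1024)

Final answer: 32/((s-20)² + 1024)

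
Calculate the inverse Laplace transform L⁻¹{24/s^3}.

L⁻¹{n!/s^(n+1)} = t^n with n=2. So L⁻¹{2/s^3} = t^2, and L⁻¹{24/s^3} = (24/2)·t^2 = 12·t^2

Final answer: 12·t^2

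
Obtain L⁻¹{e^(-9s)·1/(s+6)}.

L⁻¹{1/(s+6)} = e^(-6t). By the time shift theorem, L⁻¹{e^(-as)F(s)} = u(t-a)f(t-a) with a=9, so L⁻¹{e^(-9s)·1/(s+6)} = u(t-9)·e^(-6(t-9))

Final answer: u(t-9)·e^(-6(t-9))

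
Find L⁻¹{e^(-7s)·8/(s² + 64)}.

L⁻¹{8/(s² + 64)} = sin(8t). By the time shift theorem, L⁻¹{e^(-as)F(s)} = u(t-a)f(t-a) with a=7, so L⁻¹{e^(-7s)·8/(s² + 64)} = u(t-7)·sin(8(t-7))

Final answer: u(t-7)·sin(8(t-7))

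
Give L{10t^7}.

L{t^n} = n!/s^(n+1). So L{10t^7} = 10·7!/s^8 = 50400/s^8

Final answer: 50400/s^8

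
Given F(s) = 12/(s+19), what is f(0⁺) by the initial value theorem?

f(0⁺) = lim_{s→∞} s·12/(s+19) = lim_{s→∞} 12s/(s+19) = 12

Final answer: 12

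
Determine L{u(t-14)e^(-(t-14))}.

u(t-a)f(t-a) with f(t)=e^(-t). L{e^(-t)} = 1/(s+1). By time shift: e^(-14s)/(s+1)

Final answer: e^(-14s)/(s+1)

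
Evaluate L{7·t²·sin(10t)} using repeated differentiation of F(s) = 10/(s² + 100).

F(s) = 10/(s² + 100). F'(s) = -20s/(s² + 100)². F''(s) = -20(100 - 3s²)/(s² + 100)³ = (60s² - 2000)/(s² + 100)³. So L{t²·sin(10t)} = (-1)² F''(s) = (60s² - 2000)/(s² + 100)³. Then L{7·t²·sin(10t)} = 7·(60s² - 2000)/(s² + 100)³ = (420s² - 14000)/(s² + 100)³

Final answer: (420s² - 14000)/(s² + 100)³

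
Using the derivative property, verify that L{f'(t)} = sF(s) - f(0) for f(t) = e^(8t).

f'(t) = 8e^(8t). Direct: L{f'(t)} = 8/(s-8). Property: s·1/(s-8) - 1 = (s - (s-8))/(s-8) = 8/(s-8). ✓

Final answer: 8/(s-8)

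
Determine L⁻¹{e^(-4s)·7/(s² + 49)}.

L⁻¹{7/(s² + 49)} = sin(7t). By the time shift theorem, L⁻¹{e^(-as)F(s)} = u(t-a)f(t-a) with a=4, so L⁻¹{e^(-4s)·7/(s² + 49)} = u(t-4)·sin(7(t-4))

Final answer: u(t-4)·sin(7(t-4))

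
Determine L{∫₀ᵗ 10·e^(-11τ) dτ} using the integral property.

L{∫₀ᵗ f(τ)dτ} = F(s)/s with F(s) = 10/(s+11), so L{∫₀ᵗ 10·e^(-11τ) dτ} = 10/(s(s+11))

Final answer: 10/(s(s+11))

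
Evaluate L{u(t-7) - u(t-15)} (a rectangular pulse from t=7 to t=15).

L{u(t-a)} = e^(-as)/s. L{u(t-7) - u(t-15)} = (e^(-7s) - e^(-15s))/s

Final answer: (e^(-7s) - e^(-15s))/s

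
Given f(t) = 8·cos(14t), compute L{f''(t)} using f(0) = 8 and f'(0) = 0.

F(s) = 8s/(s² + 196). L{f''(t)} = s²F(s) - sf(0) - f'(0) = 8s³/(s² + 196) - 8s = (8s³ - 8s(s² + 196))/(s² + 196) = -1568s/(s² + 196)

Final answer: -1568s/(s² + 196)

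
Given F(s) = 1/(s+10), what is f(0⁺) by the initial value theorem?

f(0⁺) = lim_{s→∞} s·1/(s+10) = lim_{s→∞} s/(s+10) = 1

Final answer: 1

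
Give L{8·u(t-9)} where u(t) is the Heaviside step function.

L{u(t-a)} = e^(-as)/s. Here a=9, so L{u(t-9)} = e^(-9s)/s, and L{8·u(t-9)} = 8·e^(-9s)/s

Final answer: 8·e^(-9s)/s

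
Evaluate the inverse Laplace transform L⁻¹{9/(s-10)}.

L⁻¹{1/(s-a)} = e^(at), so L⁻¹{1/(s-10)} = e^(10t), and L⁻¹{9/(s-10)} = 9·e^(10t)

Final answer: 9·e^(10t)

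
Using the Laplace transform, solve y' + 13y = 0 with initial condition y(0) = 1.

L{y'} + 13L{y} = 0. sY - 1 + 13Y = 0. Y(s+13) = 1. Y = 1/(s+13)

Final answer: y(t) = e^(-13t)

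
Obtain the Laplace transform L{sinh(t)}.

L{sinh(ωt)} = ω/(s² - ω²), so L{sinh(t)} = 1/(s² - 1)

Final answer: 1/(s² - 1)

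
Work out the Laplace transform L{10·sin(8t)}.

L{sin(ωt)} = ω/(s² + ω²), so L{sin(8t)} = 8/(s² + 64). Then L{10·sin(8t)} = 10·8/(s² + 64) = 80/(s² + 64)

Final answer: 80/(s² + 64)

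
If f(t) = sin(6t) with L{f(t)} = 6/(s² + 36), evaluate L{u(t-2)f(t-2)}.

Time shift theorem: L{u(t-a)f(t-a)} = e^(-as)F(s). Here a=2, F(s) = 6/(s² + 36), so L{u(t-2)f(t-2)} = e^(-2s)·6/(s² + 36)

Final answer: e^(-2s)·6/(s² + 36)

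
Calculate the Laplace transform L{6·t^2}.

L{t^n} = n!/s^(n+1), so L{t^2} = 2/s^3. Then L{6·t^2} = 6·2/s^3 = 12/s^3

Final answer: 12/s^3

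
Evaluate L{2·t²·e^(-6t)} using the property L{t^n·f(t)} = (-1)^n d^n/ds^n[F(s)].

L{e^(-6t)} = 1/(s+6). d/ds[1/(s+6)] = -1/(s+6)². d²/ds²[1/(s+6)] = 2/(s+6)³. So L{t²·e^(-6t)} = (-1)² · 2/(s+6)³ = 2/(s+6)³. Then L{2·t²·e^(-6t)} = 2·2/(s+6)³ = 4/(s+6)³

Final answer: 4/(s+6)³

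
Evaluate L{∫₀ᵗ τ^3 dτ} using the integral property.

L{∫₀ᵗ f(τ)dτ} = F(s)/s with f(t) = t^3. F(s) = 6/s^4, so L{∫₀ᵗ τ^3 dτ} = (6/s^4)/s = 6/s^5. (Check: ∫₀ᵗ τ^3 dτ = t^4/4.)

Final answer: 6/s^5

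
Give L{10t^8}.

L{t^n} = n!/s^(n+1). So L{10t^8} = 10·8!/s^9 = 403200/s^9

Final answer: 403200/s^9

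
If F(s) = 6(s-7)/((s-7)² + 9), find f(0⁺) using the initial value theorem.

f(0⁺) = lim_{s→∞} sF(s) = lim_{s→∞} 6s(s-7)/((s-7)² + 9) = 6

Final answer: 6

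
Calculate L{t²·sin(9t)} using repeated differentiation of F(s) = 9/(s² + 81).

F(s) = 9/(s² + 81). F'(s) = -18s/(s² + 81)². F''(s) = -18(81 - 3s²)/(s² + 81)³ = (54s² - 1458)/(s² + 81)³. So L{t²·sin(9t)} = (-1)² F''(s) = (54s² - 1458)/(s² + 81)³

Final answer: (54s² - 1458)/(s² + 81)³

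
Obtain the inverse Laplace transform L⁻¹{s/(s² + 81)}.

L⁻¹{s/(s² + 81)} = cos(9t)

Final answer: cos(9t)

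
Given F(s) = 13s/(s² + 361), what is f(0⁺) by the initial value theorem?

f(0⁺) = lim_{s→∞} s·13s/(s² + 361) = lim_{s→∞} 13s²/(s² + 361) = 13

Final answer: 13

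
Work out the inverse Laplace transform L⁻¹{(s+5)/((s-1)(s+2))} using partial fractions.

Using partial fractions, f(t) = (6e^t - 3e^(-2t))/3

Final answer: (6e^t - 3e^(-2t))/3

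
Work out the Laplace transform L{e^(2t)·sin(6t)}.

L{e^(at)·sin(ωt)} = ω/((s-a)² + ω²), so L{e^(2t)·sin(6t)} = 6/((s-2)² + 36)

Final answer: 6/((s-2)² + 36)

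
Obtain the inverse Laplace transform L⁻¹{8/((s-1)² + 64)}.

Using frequency shift, L⁻¹{8/((s-1)² + 64)} = e^t·sin(8t)

Final answer: e^t·sin(8t)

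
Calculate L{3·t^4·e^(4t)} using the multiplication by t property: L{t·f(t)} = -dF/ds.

Using L{t^n·e^(at)} = n!/(s-a)^(n+1), L{t^4·e^(4t)} = 24/(s-4)^5, so L{3·t^4·e^(4t)} = 3·24/(s-4)^5 = 72/(s-4)^5

Final answer: 72/(s-4)^5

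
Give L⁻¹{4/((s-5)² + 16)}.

Form: b/((s-a)² + b²) → e^(at)sin(bt). With a=5, b=4

Final answer: e^(5t)·sin(4t)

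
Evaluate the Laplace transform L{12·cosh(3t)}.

L{cosh(ωt)} = s/(s² - ω²), so L{cosh(3t)} = s/(s² - 9). Then L{12·cosh(3t)} = 12·s/(s² - 9) = 12s/(s² - 9)

Final answer: 12s/(s² - 9)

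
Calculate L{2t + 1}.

L{2t + 1} = 2·L{t} + L{1} = 2/s² + 1/s

Final answer: 2/s² + 1/s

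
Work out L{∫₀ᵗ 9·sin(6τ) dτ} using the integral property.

L{∫₀ᵗ f(τ)dτ} = F(s)/s with F(s) = 54/(s² + 36), so the result is (54/(s² + 36))/s = 54/(s(s² + 36))

Final answer: 54/(s(s² + 36))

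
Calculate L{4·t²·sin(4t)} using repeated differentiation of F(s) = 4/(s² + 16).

F(s) = 4/(s² + 16). F'(s) = -8s/(s² + 16)². F''(s) = -8(16 - 3s²)/(s² + 16)³ = (24s² - 128)/(s² + 16)³. So L{t²·sin(4t)} = (-1)² F''(s) = (24s² - 128)/(s² + 16)³. Then L{4·t²·sin(4t)} = 4·(24s² - 128)/(s² + 16)³ = (96s² - 512)/(s² + 16)³

Final answer: (96s² - 512)/(s² + 16)³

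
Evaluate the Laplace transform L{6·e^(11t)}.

L{e^(at)} = 1/(s-a), so L{e^(11t)} = 1/(s-11). Then L{6·e^(11t)} = 6/(s-11)

Final answer: 6/(s-11)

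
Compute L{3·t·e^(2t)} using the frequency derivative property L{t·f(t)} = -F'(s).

L{e^(2t)} = 1/(s-2). By frequency derivative: L{t·e^(2t)} = -d/ds[1/(s-2)] = -(-1)/(s-2)² = 1/(s-2)². Then L{3·t·e^(2t)} = 3·1/(s-2)² = 3/(s-2)²

Final answer: 3/(s-2)²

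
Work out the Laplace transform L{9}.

L{9} = 9 · L{1} = 9/s

Final answer: 9/s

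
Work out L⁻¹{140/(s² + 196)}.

This is the form c·a/(s² + a²) with a = 14, c = 10. L⁻¹ = 10·sin(14t)

Final answer: 10·sin(14t)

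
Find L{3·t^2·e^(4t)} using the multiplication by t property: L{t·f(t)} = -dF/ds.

Using L{t^n·e^(at)} = n!/(s-a)^(n+1), L{t^2·e^(4t)} = 2/(s-4)^3, so L{3·t^2·e^(4t)} = 3·2/(s-4)^3 = 6/(s-4)^3

Final answer: 6/(s-4)^3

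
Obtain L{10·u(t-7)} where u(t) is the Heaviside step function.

L{u(t-a)} = e^(-as)/s. Here a=7, so L{u(t-7)} = e^(-7s)/s, and L{10·u(t-7)} = 10·e^(-7s)/s

Final answer: 10·e^(-7s)/s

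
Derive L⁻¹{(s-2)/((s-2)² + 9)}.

Using frequency shift: L⁻¹{(s-a)/((s-a)² + b²)} = e^(at)cos(bt). Here a=2, b=3

Final answer: e^(2t)·cos(3t)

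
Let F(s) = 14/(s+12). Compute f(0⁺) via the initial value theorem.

f(0⁺) = lim_{s→∞} s·14/(s+12) = lim_{s→∞} 14s/(s+12) = 14

Final answer: 14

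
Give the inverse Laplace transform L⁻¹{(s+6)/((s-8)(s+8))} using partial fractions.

Using partial fractions, f(t) = (14e^(8t) + 2e^(-8t))/16

Final answer: (14e^(8t) + 2e^(-8t))/16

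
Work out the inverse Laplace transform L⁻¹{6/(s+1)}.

L⁻¹{1/(s-a)} = e^(at), so L⁻¹{1/(s+1)} = e^(-t), and L⁻¹{6/(s+1)} = 6·e^(-t)

Final answer: 6·e^(-t)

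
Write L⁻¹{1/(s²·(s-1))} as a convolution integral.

1/(s²·(s-1)) = (1/s^2)·(1/(s-1)) = L{t}·L{e^t}. So f(t) = t*e^t = ∫₀ᵗ τ·e^(t-τ) dτ

Final answer: ∫₀ᵗ τ·e^(t-τ) dτ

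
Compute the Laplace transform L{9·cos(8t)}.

L{cos(ωt)} = s/(s² + ω²), so L{cos(8t)} = s/(s² + 64). Then L{9·cos(8t)} = 9·s/(s² + 64) = 9s/(s² + 64)

Final answer: 9s/(s² + 64)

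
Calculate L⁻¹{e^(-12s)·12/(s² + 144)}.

L⁻¹{12/(s² + 144)} = sin(12t). By the time shift theorem, L⁻¹{e^(-as)F(s)} = u(t-a)f(t-a) with a=12, so L⁻¹{e^(-12s)·12/(s² + 144)} = u(t-12)·sin(12(t-12))

Final answer: u(t-12)·sin(12(t-12))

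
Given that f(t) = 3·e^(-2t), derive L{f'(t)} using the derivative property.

f(0) = 3, F(s) = 3/(s+2). L{f'(t)} = s·F(s) - f(0) = 3s/(s+2) - 3 = (3s - 3(s+2))/(s+2) = -6/(s+2)

Final answer: -6/(s+2)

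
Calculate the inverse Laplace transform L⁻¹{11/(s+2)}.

L⁻¹{1/(s-a)} = e^(at), so L⁻¹{1/(s+2)} = e^(-2t), and L⁻¹{11/(s+2)} = 11·e^(-2t)

Final answer: 11·e^(-2t)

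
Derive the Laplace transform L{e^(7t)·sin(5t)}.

L{e^(at)·sin(ωt)} = ω/((s-a)² + ω²), so L{e^(7t)·sin(5t)} = 5/((s-7)² + 25)

Final answer: 5/((s-7)² + 25)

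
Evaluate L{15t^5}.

L{t^n} = n!/s^(n+1). So L{15t^5} = 15·5!/s^6 = 1800/s^6

Final answer: 1800/s^6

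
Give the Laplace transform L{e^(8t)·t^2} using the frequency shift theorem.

L{e^(at)·t^n} = n!/(s-a)^(n+1), so L{e^(8t)·t^2} = 2/(s-8)^3

Final answer: 2/(s-8)^3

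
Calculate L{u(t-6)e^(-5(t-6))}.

u(t-a)f(t-a) with f(t)=e^(-5t). L{e^(-5t)} = 1/(s+5). By time shift: e^(-6s)/(s+5)

Final answer: e^(-6s)/(s+5)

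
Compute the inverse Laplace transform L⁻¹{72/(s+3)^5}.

L⁻¹{n!/(s-a)^(n+1)} = t^n·e^(at) with n=4, a=-3. So L⁻¹{24/(s+3)^5} = t^4·e^(-3t), and L⁻¹{72/(s+3)^5} = (72/24)·t^4·e^(-3t) = 3·t^4·e^(-3t)

Final answer: 3·t^4·e^(-3t)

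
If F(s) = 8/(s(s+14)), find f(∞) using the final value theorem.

f(∞) = lim_{s→0} s·8/(s(s+14)) = lim_{s→0} 8/(s+14) = 8/14 = 4/7

Final answer: 4/7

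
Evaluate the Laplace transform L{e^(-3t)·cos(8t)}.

L{e^(at)·cos(ωt)} = (s-a)/((s-a)² + ω²), so L{e^(-3t)·cos(8t)} = (s+3)/((s+3)² + 64)

Final answer: (s+3)/((s+3)² + 64)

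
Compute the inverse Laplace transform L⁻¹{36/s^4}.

L⁻¹{n!/s^(n+1)} = t^n with n=3. So L⁻¹{6/s^4} = t^3, and L⁻¹{36/s^4} = (36/6)·t^3 = 6·t^3

Final answer: 6·t^3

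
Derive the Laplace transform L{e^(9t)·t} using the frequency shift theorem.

L{e^(at)·t^n} = n!/(s-a)^(n+1), so L{e^(9t)·t} = 1/(s-9)^2

Final answer: 1/(s-9)^2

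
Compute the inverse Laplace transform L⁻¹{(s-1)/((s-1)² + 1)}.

Using frequency shift, L⁻¹{(s-1)/((s-1)² + 1)} = e^t·cos(t)

Final answer: e^t·cos(t)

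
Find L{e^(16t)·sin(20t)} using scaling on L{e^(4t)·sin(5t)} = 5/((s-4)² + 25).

Scaling with a=4: L{e^(16t)·sin(20t)} = (1/4) · 5/((s/4-4)² + 25). Simplifying: 20/((s-16)² + 400)

Final answer: 20/((s-16)² + 400)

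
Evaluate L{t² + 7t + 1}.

L{t² + 7t + 1} = 2/s³ + 7/s² + 1/s = 2/s³ + 7/s² + 1/s

Final answer: 2/s³ + 7/s² + 1/s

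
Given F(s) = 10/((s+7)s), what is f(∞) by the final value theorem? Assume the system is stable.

f(∞) = lim_{s→0} sF(s) = lim_{s→0} 10/(s+7) = 10/7

Final answer: 10/7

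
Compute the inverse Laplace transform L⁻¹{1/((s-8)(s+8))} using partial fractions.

Decompose: A/(s-8) + B/(s+8). A = 1/16, B = -1/16. f(t) = (e^(8t) - e^(-8t))/16

Final answer: (e^(8t) - e^(-8t))/16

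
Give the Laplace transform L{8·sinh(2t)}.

L{sinh(ωt)} = ω/(s² - ω²), so L{sinh(2t)} = 2/(s² - 4). Then L{8·sinh(2t)} = 8·2/(s² - 4) = 16/(s² - 4)

Final answer: 16/(s² - 4)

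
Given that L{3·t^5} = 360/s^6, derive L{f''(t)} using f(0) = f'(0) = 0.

L{f''(t)} = s²F(s) - sf(0) - f'(0) = s²·360/s^6 - 0 - 0 = 360/s^4

Final answer: 360/s^4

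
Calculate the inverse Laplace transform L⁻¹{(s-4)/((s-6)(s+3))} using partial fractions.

Using partial fractions, f(t) = (2e^(6t) + 7e^(-3t))/9

Final answer: (2e^(6t) + 7e^(-3t))/9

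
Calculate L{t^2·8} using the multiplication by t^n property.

L{8} = 8/s. d^1/ds^1[1/s] = -1/s². d^2/ds^2[1/s] = 2/s^3. So L{t^2} = (-1)^{2}·2/s^3 = 2/s^3. Then L{t^2·8} = 8·2/s^3 = 16/s^3

Final answer: 16/s^3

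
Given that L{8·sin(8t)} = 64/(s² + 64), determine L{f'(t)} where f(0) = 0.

L{f'(t)} = s·F(s) - f(0) = s·64/(s² + 64) - 0 = 64s/(s² + 64)

Final answer: 64s/(s² + 64)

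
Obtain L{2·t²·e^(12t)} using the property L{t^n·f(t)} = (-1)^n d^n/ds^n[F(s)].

L{e^(12t)} = 1/(s-12). d/ds[1/(s-12)] = -1/(s-12)². d²/ds²[1/(s-12)] = 2/(s-12)³. So L{t²·e^(12t)} = (-1)² · 2/(s-12)³ = 2/(s-12)³. Then L{2·t²·e^(12t)} = 2·2/(s-12)³ = 4/(s-12)³

Final answer: 4/(s-12)³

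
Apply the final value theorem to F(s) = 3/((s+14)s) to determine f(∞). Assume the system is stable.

f(∞) = lim_{s→0} sF(s) = lim_{s→0} 3/(s+14) = 3/14

Final answer: 3/14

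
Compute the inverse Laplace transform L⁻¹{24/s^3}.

L⁻¹{n!/s^(n+1)} = t^n with n=2. So L⁻¹{2/s^3} = t^2, and L⁻¹{24/s^3} = (24/2)·t^2 = 12·t^2

Final answer: 12·t^2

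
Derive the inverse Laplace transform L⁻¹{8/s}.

L⁻¹{c/s} = c, so L⁻¹{8/s} = 8

Final answer: 8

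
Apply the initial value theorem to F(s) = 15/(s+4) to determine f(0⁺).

f(0⁺) = lim_{s→∞} s·15/(s+4) = lim_{s→∞} 15s/(s+4) = 15

Final answer: 15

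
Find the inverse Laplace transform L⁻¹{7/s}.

L⁻¹{c/s} = c, so L⁻¹{7/s} = 7

Final answer: 7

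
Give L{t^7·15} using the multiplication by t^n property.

L{15} = 15/s. d^1/ds^1[1/s] = -1/s². d^2/ds^2[1/s] = 2/s^3. d^3/ds^3[1/s] = -6/s^4. d^4/ds^4[1/s] = 24/s^5. d^5/ds^5[1/s] = -120/s^6. d^6/ds^6[1/s] = 720/s^7. d^7/ds^7[1/s] = -5040/s^8. So L{t^7} = (-1)^{7}·-5040/s^8 = 5040/s^8. Then L{t^7·15} = 15·5040/s^8 = 75600/s^8

Final answer: 75600/s^8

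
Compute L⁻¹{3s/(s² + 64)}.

This is the form c·s/(s² + a²) with a = 8, c = 3. L⁻¹ = 3·cos(8t)

Final answer: 3·cos(8t)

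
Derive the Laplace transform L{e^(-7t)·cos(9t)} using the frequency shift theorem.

Frequency shift: L{e^(at)f(t)} = F(s-a). L{e^(-7t)·cos(9t)} = (s+7)/((s+7)² + 81)

Final answer: (s+7)/((s+7)² + 81)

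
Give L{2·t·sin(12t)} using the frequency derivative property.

L{sin(12t)} = 12/(s² + 144). By L{t·f(t)} = -F'(s): -d/ds[12/(s² + 144)] = -(12)·(-2s)/(s² + 144)² = 24s/(s² + 144)². Then L{2·t·sin(12t)} = 2·24s/(s² + 144)² = 48s/(s² + 144)²

Final answer: 48s/(s² + 144)²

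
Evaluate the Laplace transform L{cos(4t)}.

L{cos(ωt)} = s/(s² + ω²), so L{cos(4t)} = s/(s² + 16)

Final answer: s/(s² + 16)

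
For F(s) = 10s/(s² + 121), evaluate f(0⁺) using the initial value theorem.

f(0⁺) = lim_{s→∞} s·10s/(s² + 121) = lim_{s→∞} 10s²/(s² + 121) = 10

Final answer: 10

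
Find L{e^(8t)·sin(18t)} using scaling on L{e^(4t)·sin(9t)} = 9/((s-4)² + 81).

Scaling with a=2: L{e^(8t)·sin(18t)} = (1/2) · 9/((s/2-4)² + 81). Simplifying: 18/((s-8)² + 324)

Final answer: 18/((s-8)² + 324)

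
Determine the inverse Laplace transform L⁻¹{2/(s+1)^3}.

L⁻¹{n!/(s-a)^(n+1)} = t^n·e^(at) with n=2, a=-1. So L⁻¹{2/(s+1)^3} = t^2·e^(-t)

Final answer: t^2·e^(-t)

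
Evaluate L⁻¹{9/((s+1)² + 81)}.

Form: b/((s-a)² + b²) → e^(at)sin(bt). With a=-1, b=9

Final answer: e^(-t)·sin(9t)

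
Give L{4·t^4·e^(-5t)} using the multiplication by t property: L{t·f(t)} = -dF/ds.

Using L{t^n·e^(at)} = n!/(s-a)^(n+1), L{t^4·e^(-5t)} = 24/(s+5)^5, so L{4·t^4·e^(-5t)} = 4·24/(s+5)^5 = 96/(s+5)^5

Final answer: 96/(s+5)^5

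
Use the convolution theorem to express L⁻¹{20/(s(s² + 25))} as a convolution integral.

20/(s(s² + 25)) = (1/s)·(20/(s² + 25)) = L{1}·L{4·sin(5t)}. So f(t) = 1*(4·sin(5t)) = ∫₀ᵗ 4·sin(5τ) dτ

Final answer: ∫₀ᵗ 4·sin(5τ) dτ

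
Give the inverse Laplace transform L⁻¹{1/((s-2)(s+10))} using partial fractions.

Decompose: A/(s-2) + B/(s+10). A = 1/12, B = -1/12. f(t) = (e^(2t) - e^(-10t))/12

Final answer: (e^(2t) - e^(-10t))/12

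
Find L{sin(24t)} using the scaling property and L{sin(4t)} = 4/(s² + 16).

Using L{f(at)} = (1/a)F(s/a) with a=6: L{sin(24t)} = (1/6) · 4/((s/6)² + 16) = (1/6) · 4·36/(s² + 576) = 24/(s² + 576)

Final answer: 24/(s² + 576)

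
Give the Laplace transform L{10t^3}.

L{10t^3} = 10 · L{t^3} = 10 · 6/s^4 = 60/s^4

Final answer: 60/s^4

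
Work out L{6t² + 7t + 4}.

L{6t² + 7t + 4} = 6·2/s³ + 7/s² + 4/s = 12/s³ + 7/s² + 4/s

Final answer: 12/s³ + 7/s² + 4/s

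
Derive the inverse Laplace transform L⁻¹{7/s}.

L⁻¹{c/s} = c, so L⁻¹{7/s} = 7

Final answer: 7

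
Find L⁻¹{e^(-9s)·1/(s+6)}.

L⁻¹{1/(s+6)} = e^(-6t). By the time shift theorem, L⁻¹{e^(-as)F(s)} = u(t-a)f(t-a) with a=9, so L⁻¹{e^(-9s)·1/(s+6)} = u(t-9)·e^(-6(t-9))

Final answer: u(t-9)·e^(-6(t-9))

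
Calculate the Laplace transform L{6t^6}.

L{6t^6} = 6 · L{t^6} = 6 · 720/s^7 = 4320/s^7

Final answer: 4320/s^7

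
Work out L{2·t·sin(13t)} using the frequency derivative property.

L{sin(13t)} = 13/(s² + 169). By L{t·f(t)} = -F'(s): -d/ds[13/(s² + 169)] = -(13)·(-2s)/(s² + 169)² = 26s/(s² + 169)². Then L{2·t·sin(13t)} = 2·26s/(s² + 169)² = 52s/(s² + 169)²

Final answer: 52s/(s² + 169)²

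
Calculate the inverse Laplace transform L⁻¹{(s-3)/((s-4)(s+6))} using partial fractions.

Using partial fractions, f(t) = (e^(4t) + 9e^(-6t))/10

Final answer: (e^(4t) + 9e^(-6t))/10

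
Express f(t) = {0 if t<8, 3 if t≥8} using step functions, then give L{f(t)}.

f(t) = 3·u(t-8). L{u(t-8)} = e^(-8s)/s, so L{f(t)} = 3·e^(-8s)/s

Final answer: 3·e^(-8s)/s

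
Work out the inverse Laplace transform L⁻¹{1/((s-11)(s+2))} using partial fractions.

Decompose: A/(s-11) + B/(s+2). A = 1/13, B = -1/13. f(t) = (e^(11t) - e^(-2t))/13

Final answer: (e^(11t) - e^(-2t))/13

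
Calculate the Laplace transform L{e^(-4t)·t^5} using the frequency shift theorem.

L{e^(at)·t^n} = n!/(s-a)^(n+1), so L{e^(-4t)·t^5} = 120/(s+4)^6

Final answer: 120/(s+4)^6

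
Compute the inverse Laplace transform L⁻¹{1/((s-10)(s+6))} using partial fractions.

Decompose: A/(s-10) + B/(s+6). A = 1/16, B = -1/16. f(t) = (e^(10t) - e^(-6t))/16

Final answer: (e^(10t) - e^(-6t))/16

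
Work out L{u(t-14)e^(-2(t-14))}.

u(t-a)f(t-a) with f(t)=e^(-2t). L{e^(-2t)} = 1/(s+2). By time shift: e^(-14s)/(s+2)

Final answer: e^(-14s)/(s+2)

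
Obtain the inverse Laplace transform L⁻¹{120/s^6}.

L⁻¹{n!/s^(n+1)} = t^n with n=5. So L⁻¹{120/s^6} = t^5

Final answer: t^5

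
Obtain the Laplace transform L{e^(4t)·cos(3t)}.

L{e^(at)·cos(ωt)} = (s-a)/((s-a)² + ω²), so L{e^(4t)·cos(3t)} = (s-4)/((s-4)² + 9)

Final answer: (s-4)/((s-4)² + 9)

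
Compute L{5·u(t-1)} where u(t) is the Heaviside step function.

L{u(t-a)} = e^(-as)/s. Here a=1, so L{u(t-1)} = e^(-s)/s, and L{5·u(t-1)} = 5·e^(-s)/s

Final answer: 5·e^(-s)/s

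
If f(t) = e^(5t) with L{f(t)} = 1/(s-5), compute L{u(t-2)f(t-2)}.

Time shift theorem: L{u(t-a)f(t-a)} = e^(-as)F(s). Here a=2, F(s) = 1/(s-5), so L{u(t-2)f(t-2)} = e^(-2s)·1/(s-5)

Final answer: e^(-2s)·1/(s-5)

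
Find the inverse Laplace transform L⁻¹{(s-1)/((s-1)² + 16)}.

Using frequency shift, L⁻¹{(s-1)/((s-1)² + 16)} = e^t·cos(4t)

Final answer: e^t·cos(4t)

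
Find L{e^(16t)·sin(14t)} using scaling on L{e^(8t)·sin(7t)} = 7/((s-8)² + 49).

Scaling with a=2: L{e^(16t)·sin(14t)} = (1/2) · 7/((s/2-8)² + 49). Simplifying: 14/((s-16)² + 196)

Final answer: 14/((s-16)² + 196)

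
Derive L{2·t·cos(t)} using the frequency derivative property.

L{cos(t)} = s/(s² + 1). Derivative: d/ds[s/(s² + 1)] = [(s² + 1) - s·2s]/(s² + 1)² = (1 - s²)/(s² + 1)². So L{t·cos(t)} = -F'(s) = (s² - 1)/(s² + 1)². Then L{2·t·cos(t)} = 2·(s² - 1)/(s² + 1)²

Final answer: 2·(s² - 1)/(s² + 1)²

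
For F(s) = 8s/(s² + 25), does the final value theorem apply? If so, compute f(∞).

The final value theorem requires all poles of sF(s) in the left half-plane. sF(s) = 8s²/(s² + 25) has poles at s = ±5i (imaginary axis). Theorem does NOT apply (oscillatory system).

Final answer: Not applicable (oscillatory)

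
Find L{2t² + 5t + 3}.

L{2t² + 5t + 3} = 2·2/s³ + 5/s² + 3/s = 4/s³ + 5/s² + 3/s

Final answer: 4/s³ + 5/s² + 3/s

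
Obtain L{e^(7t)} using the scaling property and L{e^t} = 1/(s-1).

Using L{f(at)} = (1/a)F(s/a) with a=7 and f(t) = e^t: L{e^(7t)} = (1/7) · 1/((s/7)-1) = (1/7) · 7/(s-7) = 1/(s-7)

Final answer: 1/(s-7)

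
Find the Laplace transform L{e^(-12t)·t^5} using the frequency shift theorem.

L{e^(at)·t^n} = n!/(s-a)^(n+1), so L{e^(-12t)·t^5} = 120/(s+12)^6

Final answer: 120/(s+12)^6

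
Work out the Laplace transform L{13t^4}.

L{13t^4} = 13 · L{t^4} = 13 · 24/s^5 = 312/s^5

Final answer: 312/s^5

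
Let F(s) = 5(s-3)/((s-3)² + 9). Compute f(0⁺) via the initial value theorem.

f(0⁺) = lim_{s→∞} sF(s) = lim_{s→∞} 5s(s-3)/((s-3)² + 9) = 5

Final answer: 5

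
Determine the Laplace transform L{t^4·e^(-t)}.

L{t^n·e^(at)} = n!/(s-a)^(n+1), so L{t^4·e^(-t)} = 24/(s+1)^5

Final answer: 24/(s+1)^5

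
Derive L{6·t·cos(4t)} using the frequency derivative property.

L{cos(4t)} = s/(s² + 16). Derivative: d/ds[s/(s² + 16)] = [(s² + 16) - s·2s]/(s² + 16)² = (16 - s²)/(s² + 16)². So L{t·cos(4t)} = -F'(s) = (s² - 16)/(s² + 16)². Then L{6·t·cos(4t)} = 6·(s² - 16)/(s² + 16)²

Final answer: 6·(s² - 16)/(s² + 16)²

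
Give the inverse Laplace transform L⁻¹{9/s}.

L⁻¹{c/s} = c, so L⁻¹{9/s} = 9

Final answer: 9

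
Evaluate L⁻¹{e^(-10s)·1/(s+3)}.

L⁻¹{1/(s+3)} = e^(-3t). By the time shift theorem, L⁻¹{e^(-as)F(s)} = u(t-a)f(t-a) with a=10, so L⁻¹{e^(-10s)·1/(s+3)} = u(t-10)·e^(-3(t-10))

Final answer: u(t-10)·e^(-3(t-10))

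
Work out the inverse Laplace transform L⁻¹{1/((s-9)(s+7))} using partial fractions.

Decompose: A/(s-9) + B/(s+7). A = 1/16, B = -1/16. f(t) = (e^(9t) - e^(-7t))/16

Final answer: (e^(9t) - e^(-7t))/16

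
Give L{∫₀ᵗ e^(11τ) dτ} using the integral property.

L{∫₀ᵗ f(τ)dτ} = F(s)/s with F(s) = 1/(s-11), so L{∫₀ᵗ e^(11τ) dτ} = 1/(s(s-11))

Final answer: 1/(s(s-11))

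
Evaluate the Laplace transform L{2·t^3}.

L{t^n} = n!/s^(n+1), so L{t^3} = 6/s^4. Then L{2·t^3} = 2·6/s^4 = 12/s^4

Final answer: 12/s^4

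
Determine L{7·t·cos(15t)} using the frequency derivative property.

L{cos(15t)} = s/(s² + 225). Derivative: d/ds[s/(s² + 225)] = [(s² + 225) - s·2s]/(s² + 225)² = (225 - s²)/(s² + 225)². So L{t·cos(15t)} = -F'(s) = (s² - 225)/(s² + 225)². Then L{7·t·cos(15t)} = 7·(s² - 225)/(s² + 225)²

Final answer: 7·(s² - 225)/(s² + 225)²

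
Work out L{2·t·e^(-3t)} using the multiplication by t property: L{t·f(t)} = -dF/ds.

Using L{t^n·e^(at)} = n!/(s-a)^(n+1), L{t·e^(-3t)} = 1/(s+3)^2, so L{2·t·e^(-3t)} = 2·1/(s+3)^2 = 2/(s+3)^2

Final answer: 2/(s+3)^2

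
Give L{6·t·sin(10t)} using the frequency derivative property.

L{sin(10t)} = 10/(s² + 100). By L{t·f(t)} = -F'(s): -d/ds[10/(s² + 100)] = -(10)·(-2s)/(s² + 100)² = 20s/(s² + 100)². Then L{6·t·sin(10t)} = 6·20s/(s² + 100)² = 120s/(s² + 100)²

Final answer: 120s/(s² + 100)²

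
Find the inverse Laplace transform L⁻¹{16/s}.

L⁻¹{c/s} = c, so L⁻¹{16/s} = 16

Final answer: 16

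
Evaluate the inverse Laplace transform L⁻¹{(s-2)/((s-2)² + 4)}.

Using frequency shift, L⁻¹{(s-2)/((s-2)² + 4)} = e^(2t)·cos(2t)

Final answer: e^(2t)·cos(2t)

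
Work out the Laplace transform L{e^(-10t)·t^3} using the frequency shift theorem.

L{e^(at)·t^n} = n!/(s-a)^(n+1), so L{e^(-10t)·t^3} = 6/(s+10)^4

Final answer: 6/(s+10)^4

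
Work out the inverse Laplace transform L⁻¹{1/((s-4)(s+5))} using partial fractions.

Decompose: A/(s-4) + B/(s+5). A = 1/9, B = -1/9. f(t) = (e^(4t) - e^(-5t))/9

Final answer: (e^(4t) - e^(-5t))/9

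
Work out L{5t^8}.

L{t^n} = n!/s^(n+1). So L{5t^8} = 5·8!/s^9 = 201600/s^9

Final answer: 201600/s^9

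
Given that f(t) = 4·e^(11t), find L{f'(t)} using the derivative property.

f(0) = 4, F(s) = 4/(s-11). L{f'(t)} = s·F(s) - f(0) = 4s/(s-11) - 4 = (4s - 4(s-11))/(s-11) = 44/(s-11)

Final answer: 44/(s-11)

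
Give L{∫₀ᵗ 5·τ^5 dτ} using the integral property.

L{∫₀ᵗ f(τ)dτ} = F(s)/s with f(t) = 5t^5. F(s) = 600/s^6, so L{∫₀ᵗ 5·τ^5 dτ} = (600/s^6)/s = 600/s^7. (Check: ∫₀ᵗ 5·τ^5 dτ = 5t^6/6.)

Final answer: 600/s^7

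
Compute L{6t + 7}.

L{6t + 7} = 6·L{t} + 7·L{1} = 6/s² + 7/s

Final answer: 6/s² + 7/s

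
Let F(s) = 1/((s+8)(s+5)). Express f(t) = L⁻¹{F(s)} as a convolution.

1/((s+8)(s+5)) = (1/(s+8))·(1/(s+5)) = L{e^(-8t)}·L{e^(-5t)}. So f(t) = e^(-8t)*e^(-5t) = ∫₀ᵗ e^(-8τ)·e^(-5(t-τ)) dτ

Final answer: ∫₀ᵗ e^(-8τ)·e^(-5(t-τ)) dτ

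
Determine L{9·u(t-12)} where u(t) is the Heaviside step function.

L{u(t-a)} = e^(-as)/s. Here a=12, so L{u(t-12)} = e^(-12s)/s, and L{9·u(t-12)} = 9·e^(-12s)/s

Final answer: 9·e^(-12s)/s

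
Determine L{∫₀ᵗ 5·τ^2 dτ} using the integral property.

L{∫₀ᵗ f(τ)dτ} = F(s)/s with f(t) = 5t^2. F(s) = 10/s^3, so L{∫₀ᵗ 5·τ^2 dτ} = (10/s^3)/s = 10/s^4. (Check: ∫₀ᵗ 5·τ^2 dτ = 5t^3/3.)

Final answer: 10/s^4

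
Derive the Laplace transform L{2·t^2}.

L{t^n} = n!/s^(n+1), so L{t^2} = 2/s^3. Then L{2·t^2} = 2·2/s^3 = 4/s^3

Final answer: 4/s^3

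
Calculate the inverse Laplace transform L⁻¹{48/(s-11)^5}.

L⁻¹{n!/(s-a)^(n+1)} = t^n·e^(at) with n=4, a=11. So L⁻¹{24/(s-11)^5} = t^4·e^(11t), and L⁻¹{48/(s-11)^5} = (48/24)·t^4·e^(11t) = 2·t^4·e^(11t)

Final answer: 2·t^4·e^(11t)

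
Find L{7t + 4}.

L{7t + 4} = 7·L{t} + 4·L{1} = 7/s² + 4/s

Final answer: 7/s² + 4/s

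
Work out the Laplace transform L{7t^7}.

L{7t^7} = 7 · L{t^7} = 7 · 5040/s^8 = 35280/s^8

Final answer: 35280/s^8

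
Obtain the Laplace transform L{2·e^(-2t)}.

L{e^(at)} = 1/(s-a), so L{e^(-2t)} = 1/(s+2). Then L{2·e^(-2t)} = 2/(s+2)

Final answer: 2/(s+2)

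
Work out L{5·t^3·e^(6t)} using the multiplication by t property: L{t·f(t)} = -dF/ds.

Using L{t^n·e^(at)} = n!/(s-a)^(n+1), L{t^3·e^(6t)} = 6/(s-6)^4, so L{5·t^3·e^(6t)} = 5·6/(s-6)^4 = 30/(s-6)^4

Final answer: 30/(s-6)^4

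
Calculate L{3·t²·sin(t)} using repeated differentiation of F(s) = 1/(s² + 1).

F(s) = 1/(s² + 1). F'(s) = -2s/(s² + 1)². F''(s) = -2(1 - 3s²)/(s² + 1)³ = (6s² - 2)/(s² + 1)³. So L{t²·sin(t)} = (-1)² F''(s) = (6s² - 2)/(s² + 1)³. Then L{3·t²·sin(t)} = 3·(6s² - 2)/(s² + 1)³ = (18s² - 6)/(s² + 1)³

Final answer: (18s² - 6)/(s² + 1)³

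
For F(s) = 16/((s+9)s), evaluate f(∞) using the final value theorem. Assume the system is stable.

f(∞) = lim_{s→0} sF(s) = lim_{s→0} 16/(s+9) = 16/9

Final answer: 16/9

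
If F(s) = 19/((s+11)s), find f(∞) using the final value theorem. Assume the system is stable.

f(∞) = lim_{s→0} sF(s) = lim_{s→0} 19/(s+11) = 19/11

Final answer: 19/11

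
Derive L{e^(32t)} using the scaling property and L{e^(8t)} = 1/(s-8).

Using L{f(at)} = (1/a)F(s/a) with a=4 and f(t) = e^(8t): L{e^(32t)} = (1/4) · 1/((s/4)-8) = (1/4) · 4/(s-32) = 1/(s-32)

Final answer: 1/(s-32)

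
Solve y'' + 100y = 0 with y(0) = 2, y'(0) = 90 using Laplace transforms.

L{y''} + 100L{y} = 0. s²Y - 2s - 90 + 100Y = 0. Y(s² + 100) = 2s + 90. Y = (2s + 90)/(s² + 100). Inverting: y(t) = 2cos(10t) + 9sin(10t)

Final answer: y(t) = 2cos(10t) + 9sin(10t)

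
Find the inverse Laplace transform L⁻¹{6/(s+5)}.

L⁻¹{1/(s-a)} = e^(at), so L⁻¹{1/(s+5)} = e^(-5t), and L⁻¹{6/(s+5)} = 6·e^(-5t)

Final answer: 6·e^(-5t)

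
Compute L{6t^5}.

L{t^n} = n!/s^(n+1). So L{6t^5} = 6·5!/s^6 = 720/s^6

Final answer: 720/s^6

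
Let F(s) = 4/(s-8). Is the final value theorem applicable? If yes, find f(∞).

sF(s) = 4s/(s-8) has a pole at s = 8 in the right half-plane. Theorem does NOT apply (unstable system; f(t) = 4·e^(8t) grows without bound).

Final answer: Not applicable (unstable)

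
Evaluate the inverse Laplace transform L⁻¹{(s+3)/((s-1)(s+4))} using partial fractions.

Using partial fractions, f(t) = (4e^t + e^(-4t))/5

Final answer: (4e^t + e^(-4t))/5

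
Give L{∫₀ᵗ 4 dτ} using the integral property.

L{∫₀ᵗ f(τ)dτ} = F(s)/s with f(t) = 4. F(s) = 4/s, so L{∫₀ᵗ 4 dτ} = (4/s)/s = 4/s². (Check: ∫₀ᵗ 4 dτ = 4t.)

Final answer: 4/s²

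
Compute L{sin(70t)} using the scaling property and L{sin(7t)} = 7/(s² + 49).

Using L{f(at)} = (1/a)F(s/a) with a=10: L{sin(70t)} = (1/10) · 7/((s/10)² + 49) = (1/10) · 7·100/(s² + 4900) = 70/(s² + 4900)

Final answer: 70/(s² + 4900)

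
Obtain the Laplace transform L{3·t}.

L{t^n} = n!/s^(n+1), so L{t} = 1/s^2. Then L{3·t} = 3·1/s^2 = 3/s^2

Final answer: 3/s^2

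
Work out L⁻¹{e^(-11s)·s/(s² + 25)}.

L⁻¹{s/(s² + 25)} = cos(5t). By the time shift theorem, L⁻¹{e^(-as)F(s)} = u(t-a)f(t-a) with a=11, so L⁻¹{e^(-11s)·s/(s² + 25)} = u(t-11)·cos(5(t-11))

Final answer: u(t-11)·cos(5(t-11))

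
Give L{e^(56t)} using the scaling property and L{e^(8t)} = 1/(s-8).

Using L{f(at)} = (1/a)F(s/a) with a=7 and f(t) = e^(8t): L{e^(56t)} = (1/7) · 1/((s/7)-8) = (1/7) · 7/(s-56) = 1/(s-56)

Final answer: 1/(s-56)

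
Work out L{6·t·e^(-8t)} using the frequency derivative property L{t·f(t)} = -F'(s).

L{e^(-8t)} = 1/(s+8). By frequency derivative: L{t·e^(-8t)} = -d/ds[1/(s+8)] = -(-1)/(s+8)² = 1/(s+8)². Then L{6·t·e^(-8t)} = 6·1/(s+8)² = 6/(s+8)²

Final answer: 6/(s+8)²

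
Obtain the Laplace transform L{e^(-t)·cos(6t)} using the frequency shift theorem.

Frequency shift: L{e^(at)f(t)} = F(s-a). L{e^(-t)·cos(6t)} = (s+1)/((s+1)² + 36)

Final answer: (s+1)/((s+1)² + 36)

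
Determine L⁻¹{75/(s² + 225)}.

This is the form c·a/(s² + a²) with a = 15, c = 5. L⁻¹ = 5·sin(15t)

Final answer: 5·sin(15t)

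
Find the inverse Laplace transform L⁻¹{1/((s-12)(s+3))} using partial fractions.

Decompose: A/(s-12) + B/(s+3). A = 1/15, B = -1/15. f(t) = (e^(12t) - e^(-3t))/15

Final answer: (e^(12t) - e^(-3t))/15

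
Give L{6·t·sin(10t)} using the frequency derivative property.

L{sin(10t)} = 10/(s² + 100). By L{t·f(t)} = -F'(s): -d/ds[10/(s² + 100)] = -(10)·(-2s)/(s² + 100)² = 20s/(s² + 100)². Then L{6·t·sin(10t)} = 6·20s/(s² + 100)² = 120s/(s² + 100)²

Final answer: 120s/(s² + 100)²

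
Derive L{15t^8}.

L{t^n} = n!/s^(n+1). So L{15t^8} = 15·8!/s^9 = 604800/s^9

Final answer: 604800/s^9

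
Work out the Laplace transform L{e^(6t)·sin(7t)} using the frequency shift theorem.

Frequency shift: L{e^(at)f(t)} = F(s-a). L{e^(6t)·sin(7t)} = 7/((s-6)² + 49)

Final answer: 7/((s-6)² + 49)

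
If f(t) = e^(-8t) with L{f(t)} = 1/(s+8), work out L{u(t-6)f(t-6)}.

Time shift theorem: L{u(t-a)f(t-a)} = e^(-as)F(s). Here a=6, F(s) = 1/(s+8), so L{u(t-6)f(t-6)} = e^(-6s)·1/(s+8)

Final answer: e^(-6s)·1/(s+8)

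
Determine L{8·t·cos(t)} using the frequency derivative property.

L{cos(t)} = s/(s² + 1). Derivative: d/ds[s/(s² + 1)] = [(s² + 1) - s·2s]/(s² + 1)² = (1 - s²)/(s² + 1)². So L{t·cos(t)} = -F'(s) = (s² - 1)/(s² + 1)². Then L{8·t·cos(t)} = 8·(s² - 1)/(s² + 1)²

Final answer: 8·(s² - 1)/(s² + 1)²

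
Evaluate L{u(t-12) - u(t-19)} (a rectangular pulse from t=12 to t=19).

L{u(t-a)} = e^(-as)/s. L{u(t-12) - u(t-19)} = (e^(-12s) - e^(-19s))/s

Final answer: (e^(-12s) - e^(-19s))/s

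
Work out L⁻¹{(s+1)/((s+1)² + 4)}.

Using frequency shift: L⁻¹{(s-a)/((s-a)² + b²)} = e^(at)cos(bt). Here a=-1, b=2

Final answer: e^(-t)·cos(2t)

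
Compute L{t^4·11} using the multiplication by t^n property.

L{11} = 11/s. d^1/ds^1[1/s] = -1/s². d^2/ds^2[1/s] = 2/s^3. d^3/ds^3[1/s] = -6/s^4. d^4/ds^4[1/s] = 24/s^5. So L{t^4} = (-1)^{4}·24/s^5 = 24/s^5. Then L{t^4·11} = 11·24/s^5 = 264/s^5

Final answer: 264/s^5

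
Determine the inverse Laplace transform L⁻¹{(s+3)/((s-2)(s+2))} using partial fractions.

Using partial fractions, f(t) = (5e^(2t) - e^(-2t))/4

Final answer: (5e^(2t) - e^(-2t))/4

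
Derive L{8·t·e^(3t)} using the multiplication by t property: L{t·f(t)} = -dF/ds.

Using L{t^n·e^(at)} = n!/(s-a)^(n+1), L{t·e^(3t)} = 1/(s-3)^2, so L{8·t·e^(3t)} = 8·1/(s-3)^2 = 8/(s-3)^2

Final answer: 8/(s-3)^2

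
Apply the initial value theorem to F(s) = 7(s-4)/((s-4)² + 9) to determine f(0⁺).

f(0⁺) = lim_{s→∞} sF(s) = lim_{s→∞} 7s(s-4)/((s-4)² + 9) = 7

Final answer: 7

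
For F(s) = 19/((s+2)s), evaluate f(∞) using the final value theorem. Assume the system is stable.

f(∞) = lim_{s→0} sF(s) = lim_{s→0} 19/(s+2) = 19/2

Final answer: 19/2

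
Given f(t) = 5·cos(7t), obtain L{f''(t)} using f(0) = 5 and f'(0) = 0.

F(s) = 5s/(s² + 49). L{f''(t)} = s²F(s) - sf(0) - f'(0) = 5s³/(s² + 49) - 5s = (5s³ - 5s(s² + 49))/(s² + 49) = -245s/(s² + 49)

Final answer: -245s/(s² + 49)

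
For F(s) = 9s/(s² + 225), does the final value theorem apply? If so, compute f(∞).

The final value theorem requires all poles of sF(s) in the left half-plane. sF(s) = 9s²/(s² + 225) has poles at s = ±15i (imaginary axis). Theorem does NOT apply (oscillatory system).

Final answer: Not applicable (oscillatory)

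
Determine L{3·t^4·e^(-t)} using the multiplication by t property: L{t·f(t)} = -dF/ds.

Using L{t^n·e^(at)} = n!/(s-a)^(n+1), L{t^4·e^(-t)} = 24/(s+1)^5, so L{3·t^4·e^(-t)} = 3·24/(s+1)^5 = 72/(s+1)^5

Final answer: 72/(s+1)^5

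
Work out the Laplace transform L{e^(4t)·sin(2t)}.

L{e^(at)·sin(ωt)} = ω/((s-a)² + ω²), so L{e^(4t)·sin(2t)} = 2/((s-4)² + 4)

Final answer: 2/((s-4)² + 4)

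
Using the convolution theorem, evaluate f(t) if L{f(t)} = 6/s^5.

6/s^5 = (6/s)·(1/s^4) = L{6}·L{t^3/6}. By convolution, f(t) = 6*t^3/6 = ∫₀ᵗ 6·τ^3/6 dτ = 6·t^4/24

Final answer: 6·t^4/24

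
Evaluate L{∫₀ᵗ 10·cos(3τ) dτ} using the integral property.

L{∫₀ᵗ f(τ)dτ} = F(s)/s with F(s) = 10s/(s² + 9), so the result is (10s/(s² + 9))/s = 10/(s² + 9)

Final answer: 10/(s² + 9)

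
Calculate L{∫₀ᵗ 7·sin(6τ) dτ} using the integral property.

L{∫₀ᵗ f(τ)dτ} = F(s)/s with F(s) = 42/(s² + 36), so the result is (42/(s² + 36))/s = 42/(s(s² + 36))

Final answer: 42/(s(s² + 36))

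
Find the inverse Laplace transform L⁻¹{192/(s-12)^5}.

L⁻¹{n!/(s-a)^(n+1)} = t^n·e^(at) with n=4, a=12. So L⁻¹{24/(s-12)^5} = t^4·e^(12t), and L⁻¹{192/(s-12)^5} = (192/24)·t^4·e^(12t) = 8·t^4·e^(12t)

Final answer: 8·t^4·e^(12t)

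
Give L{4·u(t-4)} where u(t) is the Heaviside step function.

L{u(t-a)} = e^(-as)/s. Here a=4, so L{u(t-4)} = e^(-4s)/s, and L{4·u(t-4)} = 4·e^(-4s)/s

Final answer: 4·e^(-4s)/s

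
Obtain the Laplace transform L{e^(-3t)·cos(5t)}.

L{e^(at)·cos(ωt)} = (s-a)/((s-a)² + ω²), so L{e^(-3t)·cos(5t)} = (s+3)/((s+3)² + 25)

Final answer: (s+3)/((s+3)² + 25)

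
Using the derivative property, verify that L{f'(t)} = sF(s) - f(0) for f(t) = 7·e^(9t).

f'(t) = 63e^(9t). Direct: L{f'(t)} = 63/(s-9). Property: s·7/(s-9) - 7 = (7s - 7(s-9))/(s-9) = 63/(s-9). ✓

Final answer: 63/(s-9)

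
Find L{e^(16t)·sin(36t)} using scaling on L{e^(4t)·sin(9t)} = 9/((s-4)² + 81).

Scaling with a=4: L{e^(16t)·sin(36t)} = (1/4) · 9/((s/4-4)² + 81). Simplifying: 36/((s-16)² + 1296)

Final answer: 36/((s-16)² + 1296)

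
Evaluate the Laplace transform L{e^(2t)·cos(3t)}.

L{e^(at)·cos(ωt)} = (s-a)/((s-a)² + ω²), so L{e^(2t)·cos(3t)} = (s-2)/((s-2)² + 9)

Final answer: (s-2)/((s-2)² + 9)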